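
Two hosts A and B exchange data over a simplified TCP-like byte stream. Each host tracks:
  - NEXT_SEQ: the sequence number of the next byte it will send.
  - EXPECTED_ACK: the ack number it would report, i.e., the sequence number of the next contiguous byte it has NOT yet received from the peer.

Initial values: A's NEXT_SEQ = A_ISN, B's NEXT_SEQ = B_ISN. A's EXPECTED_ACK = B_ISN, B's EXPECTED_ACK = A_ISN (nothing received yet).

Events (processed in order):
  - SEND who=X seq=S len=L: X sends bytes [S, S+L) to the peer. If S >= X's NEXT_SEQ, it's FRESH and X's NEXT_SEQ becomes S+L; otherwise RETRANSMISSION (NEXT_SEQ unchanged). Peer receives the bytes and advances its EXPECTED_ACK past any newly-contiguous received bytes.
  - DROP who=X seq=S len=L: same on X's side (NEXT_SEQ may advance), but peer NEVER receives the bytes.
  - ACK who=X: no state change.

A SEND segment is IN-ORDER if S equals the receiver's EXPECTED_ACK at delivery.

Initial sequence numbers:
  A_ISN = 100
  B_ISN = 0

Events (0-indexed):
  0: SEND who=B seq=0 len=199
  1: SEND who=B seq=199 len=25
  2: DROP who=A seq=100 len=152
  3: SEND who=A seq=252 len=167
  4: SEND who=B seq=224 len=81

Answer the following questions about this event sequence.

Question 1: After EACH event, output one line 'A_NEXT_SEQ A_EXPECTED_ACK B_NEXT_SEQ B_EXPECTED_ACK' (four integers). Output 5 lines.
100 199 199 100
100 224 224 100
252 224 224 100
419 224 224 100
419 305 305 100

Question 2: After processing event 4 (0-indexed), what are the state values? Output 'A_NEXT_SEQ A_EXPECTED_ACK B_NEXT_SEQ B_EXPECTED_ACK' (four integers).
After event 0: A_seq=100 A_ack=199 B_seq=199 B_ack=100
After event 1: A_seq=100 A_ack=224 B_seq=224 B_ack=100
After event 2: A_seq=252 A_ack=224 B_seq=224 B_ack=100
After event 3: A_seq=419 A_ack=224 B_seq=224 B_ack=100
After event 4: A_seq=419 A_ack=305 B_seq=305 B_ack=100

419 305 305 100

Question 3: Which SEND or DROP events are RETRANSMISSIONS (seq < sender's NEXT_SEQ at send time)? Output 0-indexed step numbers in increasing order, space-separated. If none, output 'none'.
Step 0: SEND seq=0 -> fresh
Step 1: SEND seq=199 -> fresh
Step 2: DROP seq=100 -> fresh
Step 3: SEND seq=252 -> fresh
Step 4: SEND seq=224 -> fresh

Answer: none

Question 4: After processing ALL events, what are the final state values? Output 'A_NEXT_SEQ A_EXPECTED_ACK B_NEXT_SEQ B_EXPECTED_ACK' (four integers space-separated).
After event 0: A_seq=100 A_ack=199 B_seq=199 B_ack=100
After event 1: A_seq=100 A_ack=224 B_seq=224 B_ack=100
After event 2: A_seq=252 A_ack=224 B_seq=224 B_ack=100
After event 3: A_seq=419 A_ack=224 B_seq=224 B_ack=100
After event 4: A_seq=419 A_ack=305 B_seq=305 B_ack=100

Answer: 419 305 305 100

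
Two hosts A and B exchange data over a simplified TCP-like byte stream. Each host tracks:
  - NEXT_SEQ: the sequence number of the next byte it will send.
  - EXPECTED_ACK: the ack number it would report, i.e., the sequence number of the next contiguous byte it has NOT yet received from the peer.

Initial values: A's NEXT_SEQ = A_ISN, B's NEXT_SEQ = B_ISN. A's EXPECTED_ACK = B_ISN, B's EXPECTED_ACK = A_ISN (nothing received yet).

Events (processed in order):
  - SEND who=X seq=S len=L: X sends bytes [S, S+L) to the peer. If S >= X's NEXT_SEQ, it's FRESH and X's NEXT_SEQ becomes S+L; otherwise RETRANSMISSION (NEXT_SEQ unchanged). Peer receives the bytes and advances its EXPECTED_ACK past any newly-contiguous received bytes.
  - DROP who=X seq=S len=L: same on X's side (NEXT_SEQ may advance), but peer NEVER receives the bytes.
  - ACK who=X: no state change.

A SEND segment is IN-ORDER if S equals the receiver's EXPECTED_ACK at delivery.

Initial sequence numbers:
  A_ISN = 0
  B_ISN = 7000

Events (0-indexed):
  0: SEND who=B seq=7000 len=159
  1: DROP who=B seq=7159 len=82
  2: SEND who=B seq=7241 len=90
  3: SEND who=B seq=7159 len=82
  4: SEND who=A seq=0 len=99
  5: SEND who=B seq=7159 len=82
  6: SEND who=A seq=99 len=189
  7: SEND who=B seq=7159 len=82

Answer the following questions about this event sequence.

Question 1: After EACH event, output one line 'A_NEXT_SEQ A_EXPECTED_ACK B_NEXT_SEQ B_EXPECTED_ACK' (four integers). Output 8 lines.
0 7159 7159 0
0 7159 7241 0
0 7159 7331 0
0 7331 7331 0
99 7331 7331 99
99 7331 7331 99
288 7331 7331 288
288 7331 7331 288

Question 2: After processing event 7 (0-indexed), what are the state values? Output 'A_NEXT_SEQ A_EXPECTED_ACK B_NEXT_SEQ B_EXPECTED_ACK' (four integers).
After event 0: A_seq=0 A_ack=7159 B_seq=7159 B_ack=0
After event 1: A_seq=0 A_ack=7159 B_seq=7241 B_ack=0
After event 2: A_seq=0 A_ack=7159 B_seq=7331 B_ack=0
After event 3: A_seq=0 A_ack=7331 B_seq=7331 B_ack=0
After event 4: A_seq=99 A_ack=7331 B_seq=7331 B_ack=99
After event 5: A_seq=99 A_ack=7331 B_seq=7331 B_ack=99
After event 6: A_seq=288 A_ack=7331 B_seq=7331 B_ack=288
After event 7: A_seq=288 A_ack=7331 B_seq=7331 B_ack=288

288 7331 7331 288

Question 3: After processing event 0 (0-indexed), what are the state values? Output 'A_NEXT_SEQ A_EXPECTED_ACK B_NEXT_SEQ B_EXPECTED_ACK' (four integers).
After event 0: A_seq=0 A_ack=7159 B_seq=7159 B_ack=0

0 7159 7159 0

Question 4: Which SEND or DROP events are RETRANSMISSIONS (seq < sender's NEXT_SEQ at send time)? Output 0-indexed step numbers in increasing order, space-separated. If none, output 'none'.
Answer: 3 5 7

Derivation:
Step 0: SEND seq=7000 -> fresh
Step 1: DROP seq=7159 -> fresh
Step 2: SEND seq=7241 -> fresh
Step 3: SEND seq=7159 -> retransmit
Step 4: SEND seq=0 -> fresh
Step 5: SEND seq=7159 -> retransmit
Step 6: SEND seq=99 -> fresh
Step 7: SEND seq=7159 -> retransmit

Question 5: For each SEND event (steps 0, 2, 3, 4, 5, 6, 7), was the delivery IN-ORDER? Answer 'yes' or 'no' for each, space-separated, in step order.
Answer: yes no yes yes no yes no

Derivation:
Step 0: SEND seq=7000 -> in-order
Step 2: SEND seq=7241 -> out-of-order
Step 3: SEND seq=7159 -> in-order
Step 4: SEND seq=0 -> in-order
Step 5: SEND seq=7159 -> out-of-order
Step 6: SEND seq=99 -> in-order
Step 7: SEND seq=7159 -> out-of-order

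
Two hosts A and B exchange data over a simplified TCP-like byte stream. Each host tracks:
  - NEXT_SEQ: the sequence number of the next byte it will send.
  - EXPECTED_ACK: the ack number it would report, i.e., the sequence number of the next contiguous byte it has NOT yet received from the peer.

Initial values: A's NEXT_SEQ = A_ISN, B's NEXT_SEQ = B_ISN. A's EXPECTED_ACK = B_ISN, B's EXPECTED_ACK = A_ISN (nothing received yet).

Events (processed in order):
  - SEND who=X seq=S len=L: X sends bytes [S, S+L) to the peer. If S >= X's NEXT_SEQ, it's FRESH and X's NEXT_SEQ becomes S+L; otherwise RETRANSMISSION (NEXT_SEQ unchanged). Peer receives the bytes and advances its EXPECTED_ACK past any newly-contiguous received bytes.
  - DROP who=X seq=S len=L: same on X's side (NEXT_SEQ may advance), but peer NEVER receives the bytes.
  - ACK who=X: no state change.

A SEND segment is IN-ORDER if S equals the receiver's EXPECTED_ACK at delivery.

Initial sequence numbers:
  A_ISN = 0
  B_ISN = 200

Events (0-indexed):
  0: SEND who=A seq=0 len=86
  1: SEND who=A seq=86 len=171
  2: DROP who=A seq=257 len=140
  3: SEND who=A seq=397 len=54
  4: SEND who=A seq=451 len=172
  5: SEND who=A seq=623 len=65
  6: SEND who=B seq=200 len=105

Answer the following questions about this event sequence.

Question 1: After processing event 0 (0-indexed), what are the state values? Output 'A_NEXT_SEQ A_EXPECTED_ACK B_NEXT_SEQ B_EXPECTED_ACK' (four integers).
After event 0: A_seq=86 A_ack=200 B_seq=200 B_ack=86

86 200 200 86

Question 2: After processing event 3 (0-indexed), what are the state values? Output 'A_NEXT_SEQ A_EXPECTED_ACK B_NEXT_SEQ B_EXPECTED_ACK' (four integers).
After event 0: A_seq=86 A_ack=200 B_seq=200 B_ack=86
After event 1: A_seq=257 A_ack=200 B_seq=200 B_ack=257
After event 2: A_seq=397 A_ack=200 B_seq=200 B_ack=257
After event 3: A_seq=451 A_ack=200 B_seq=200 B_ack=257

451 200 200 257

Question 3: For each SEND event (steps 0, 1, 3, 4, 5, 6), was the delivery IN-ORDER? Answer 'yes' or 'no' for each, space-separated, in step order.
Answer: yes yes no no no yes

Derivation:
Step 0: SEND seq=0 -> in-order
Step 1: SEND seq=86 -> in-order
Step 3: SEND seq=397 -> out-of-order
Step 4: SEND seq=451 -> out-of-order
Step 5: SEND seq=623 -> out-of-order
Step 6: SEND seq=200 -> in-order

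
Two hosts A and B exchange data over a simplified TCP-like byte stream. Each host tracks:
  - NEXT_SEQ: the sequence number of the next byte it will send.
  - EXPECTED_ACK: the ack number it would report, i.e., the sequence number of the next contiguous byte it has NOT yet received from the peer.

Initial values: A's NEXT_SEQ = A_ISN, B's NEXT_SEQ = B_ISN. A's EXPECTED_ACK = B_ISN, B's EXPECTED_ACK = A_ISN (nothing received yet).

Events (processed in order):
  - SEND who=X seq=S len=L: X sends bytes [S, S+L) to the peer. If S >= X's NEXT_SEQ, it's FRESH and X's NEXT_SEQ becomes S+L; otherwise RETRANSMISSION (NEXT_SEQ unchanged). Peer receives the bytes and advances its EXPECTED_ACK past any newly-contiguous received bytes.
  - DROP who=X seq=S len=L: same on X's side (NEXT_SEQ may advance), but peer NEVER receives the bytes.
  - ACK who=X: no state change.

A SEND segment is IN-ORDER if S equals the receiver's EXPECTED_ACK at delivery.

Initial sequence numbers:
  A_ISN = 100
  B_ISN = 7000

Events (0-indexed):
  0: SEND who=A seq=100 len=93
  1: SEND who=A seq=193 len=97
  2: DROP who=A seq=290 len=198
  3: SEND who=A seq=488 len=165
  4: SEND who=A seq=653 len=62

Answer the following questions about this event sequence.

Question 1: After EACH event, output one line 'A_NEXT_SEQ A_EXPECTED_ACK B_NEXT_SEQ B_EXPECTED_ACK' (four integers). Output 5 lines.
193 7000 7000 193
290 7000 7000 290
488 7000 7000 290
653 7000 7000 290
715 7000 7000 290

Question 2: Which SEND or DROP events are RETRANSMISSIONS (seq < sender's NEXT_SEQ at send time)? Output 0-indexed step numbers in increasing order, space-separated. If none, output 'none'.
Step 0: SEND seq=100 -> fresh
Step 1: SEND seq=193 -> fresh
Step 2: DROP seq=290 -> fresh
Step 3: SEND seq=488 -> fresh
Step 4: SEND seq=653 -> fresh

Answer: none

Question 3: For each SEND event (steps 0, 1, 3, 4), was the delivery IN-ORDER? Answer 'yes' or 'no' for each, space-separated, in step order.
Answer: yes yes no no

Derivation:
Step 0: SEND seq=100 -> in-order
Step 1: SEND seq=193 -> in-order
Step 3: SEND seq=488 -> out-of-order
Step 4: SEND seq=653 -> out-of-order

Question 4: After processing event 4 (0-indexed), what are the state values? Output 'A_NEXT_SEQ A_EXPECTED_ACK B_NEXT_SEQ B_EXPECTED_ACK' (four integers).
After event 0: A_seq=193 A_ack=7000 B_seq=7000 B_ack=193
After event 1: A_seq=290 A_ack=7000 B_seq=7000 B_ack=290
After event 2: A_seq=488 A_ack=7000 B_seq=7000 B_ack=290
After event 3: A_seq=653 A_ack=7000 B_seq=7000 B_ack=290
After event 4: A_seq=715 A_ack=7000 B_seq=7000 B_ack=290

715 7000 7000 290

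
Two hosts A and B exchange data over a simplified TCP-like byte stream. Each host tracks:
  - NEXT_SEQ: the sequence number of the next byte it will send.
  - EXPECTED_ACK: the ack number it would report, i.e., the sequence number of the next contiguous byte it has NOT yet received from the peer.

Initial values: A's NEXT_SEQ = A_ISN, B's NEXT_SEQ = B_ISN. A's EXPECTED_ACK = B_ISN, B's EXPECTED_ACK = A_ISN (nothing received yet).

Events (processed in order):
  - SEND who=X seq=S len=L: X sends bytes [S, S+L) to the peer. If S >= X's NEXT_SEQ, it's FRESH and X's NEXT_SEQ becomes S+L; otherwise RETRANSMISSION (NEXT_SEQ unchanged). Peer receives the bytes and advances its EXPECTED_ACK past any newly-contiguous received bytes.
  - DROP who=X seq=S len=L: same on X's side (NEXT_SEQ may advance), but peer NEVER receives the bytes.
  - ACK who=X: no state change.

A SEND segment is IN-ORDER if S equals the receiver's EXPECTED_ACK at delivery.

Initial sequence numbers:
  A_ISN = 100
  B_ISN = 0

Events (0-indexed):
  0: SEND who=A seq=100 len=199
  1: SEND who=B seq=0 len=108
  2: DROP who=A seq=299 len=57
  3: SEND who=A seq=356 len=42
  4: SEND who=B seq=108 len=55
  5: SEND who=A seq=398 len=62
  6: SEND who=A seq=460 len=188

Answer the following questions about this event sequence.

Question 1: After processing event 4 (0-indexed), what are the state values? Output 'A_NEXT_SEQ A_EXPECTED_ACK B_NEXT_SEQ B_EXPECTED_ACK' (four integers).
After event 0: A_seq=299 A_ack=0 B_seq=0 B_ack=299
After event 1: A_seq=299 A_ack=108 B_seq=108 B_ack=299
After event 2: A_seq=356 A_ack=108 B_seq=108 B_ack=299
After event 3: A_seq=398 A_ack=108 B_seq=108 B_ack=299
After event 4: A_seq=398 A_ack=163 B_seq=163 B_ack=299

398 163 163 299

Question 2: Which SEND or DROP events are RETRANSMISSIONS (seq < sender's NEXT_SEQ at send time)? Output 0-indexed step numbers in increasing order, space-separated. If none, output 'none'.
Answer: none

Derivation:
Step 0: SEND seq=100 -> fresh
Step 1: SEND seq=0 -> fresh
Step 2: DROP seq=299 -> fresh
Step 3: SEND seq=356 -> fresh
Step 4: SEND seq=108 -> fresh
Step 5: SEND seq=398 -> fresh
Step 6: SEND seq=460 -> fresh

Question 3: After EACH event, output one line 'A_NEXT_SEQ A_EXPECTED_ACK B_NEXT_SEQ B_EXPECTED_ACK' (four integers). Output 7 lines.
299 0 0 299
299 108 108 299
356 108 108 299
398 108 108 299
398 163 163 299
460 163 163 299
648 163 163 299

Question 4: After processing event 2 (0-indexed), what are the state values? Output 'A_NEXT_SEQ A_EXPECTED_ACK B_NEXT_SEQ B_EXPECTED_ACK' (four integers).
After event 0: A_seq=299 A_ack=0 B_seq=0 B_ack=299
After event 1: A_seq=299 A_ack=108 B_seq=108 B_ack=299
After event 2: A_seq=356 A_ack=108 B_seq=108 B_ack=299

356 108 108 299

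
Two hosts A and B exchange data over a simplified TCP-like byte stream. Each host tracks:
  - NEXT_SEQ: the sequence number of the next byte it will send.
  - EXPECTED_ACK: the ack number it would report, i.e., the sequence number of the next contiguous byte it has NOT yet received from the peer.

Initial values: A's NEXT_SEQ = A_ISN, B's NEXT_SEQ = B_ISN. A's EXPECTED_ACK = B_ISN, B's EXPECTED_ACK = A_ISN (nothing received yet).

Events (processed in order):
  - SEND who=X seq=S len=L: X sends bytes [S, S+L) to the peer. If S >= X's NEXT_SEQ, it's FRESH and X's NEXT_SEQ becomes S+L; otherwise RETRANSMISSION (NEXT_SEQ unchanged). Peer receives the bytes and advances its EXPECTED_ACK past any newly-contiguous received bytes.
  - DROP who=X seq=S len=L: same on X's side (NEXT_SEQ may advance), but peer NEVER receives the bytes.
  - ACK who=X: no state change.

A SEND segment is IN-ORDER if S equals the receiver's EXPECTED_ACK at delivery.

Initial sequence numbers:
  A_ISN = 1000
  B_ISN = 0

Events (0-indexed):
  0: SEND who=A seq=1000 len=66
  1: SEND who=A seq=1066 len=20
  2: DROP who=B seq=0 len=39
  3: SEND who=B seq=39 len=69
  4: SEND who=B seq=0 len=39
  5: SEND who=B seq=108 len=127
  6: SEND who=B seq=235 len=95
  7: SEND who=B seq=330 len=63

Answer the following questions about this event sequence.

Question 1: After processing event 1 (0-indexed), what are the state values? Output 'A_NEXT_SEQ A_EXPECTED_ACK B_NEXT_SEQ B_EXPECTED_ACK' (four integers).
After event 0: A_seq=1066 A_ack=0 B_seq=0 B_ack=1066
After event 1: A_seq=1086 A_ack=0 B_seq=0 B_ack=1086

1086 0 0 1086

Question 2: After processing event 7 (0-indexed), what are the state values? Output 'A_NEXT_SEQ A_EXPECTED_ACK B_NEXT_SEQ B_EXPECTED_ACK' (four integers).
After event 0: A_seq=1066 A_ack=0 B_seq=0 B_ack=1066
After event 1: A_seq=1086 A_ack=0 B_seq=0 B_ack=1086
After event 2: A_seq=1086 A_ack=0 B_seq=39 B_ack=1086
After event 3: A_seq=1086 A_ack=0 B_seq=108 B_ack=1086
After event 4: A_seq=1086 A_ack=108 B_seq=108 B_ack=1086
After event 5: A_seq=1086 A_ack=235 B_seq=235 B_ack=1086
After event 6: A_seq=1086 A_ack=330 B_seq=330 B_ack=1086
After event 7: A_seq=1086 A_ack=393 B_seq=393 B_ack=1086

1086 393 393 1086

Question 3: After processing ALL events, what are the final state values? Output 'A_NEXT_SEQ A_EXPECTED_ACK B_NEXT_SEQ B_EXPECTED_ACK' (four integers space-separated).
Answer: 1086 393 393 1086

Derivation:
After event 0: A_seq=1066 A_ack=0 B_seq=0 B_ack=1066
After event 1: A_seq=1086 A_ack=0 B_seq=0 B_ack=1086
After event 2: A_seq=1086 A_ack=0 B_seq=39 B_ack=1086
After event 3: A_seq=1086 A_ack=0 B_seq=108 B_ack=1086
After event 4: A_seq=1086 A_ack=108 B_seq=108 B_ack=1086
After event 5: A_seq=1086 A_ack=235 B_seq=235 B_ack=1086
After event 6: A_seq=1086 A_ack=330 B_seq=330 B_ack=1086
After event 7: A_seq=1086 A_ack=393 B_seq=393 B_ack=1086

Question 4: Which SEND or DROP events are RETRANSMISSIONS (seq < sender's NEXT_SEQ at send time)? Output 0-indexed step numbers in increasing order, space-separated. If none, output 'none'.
Answer: 4

Derivation:
Step 0: SEND seq=1000 -> fresh
Step 1: SEND seq=1066 -> fresh
Step 2: DROP seq=0 -> fresh
Step 3: SEND seq=39 -> fresh
Step 4: SEND seq=0 -> retransmit
Step 5: SEND seq=108 -> fresh
Step 6: SEND seq=235 -> fresh
Step 7: SEND seq=330 -> fresh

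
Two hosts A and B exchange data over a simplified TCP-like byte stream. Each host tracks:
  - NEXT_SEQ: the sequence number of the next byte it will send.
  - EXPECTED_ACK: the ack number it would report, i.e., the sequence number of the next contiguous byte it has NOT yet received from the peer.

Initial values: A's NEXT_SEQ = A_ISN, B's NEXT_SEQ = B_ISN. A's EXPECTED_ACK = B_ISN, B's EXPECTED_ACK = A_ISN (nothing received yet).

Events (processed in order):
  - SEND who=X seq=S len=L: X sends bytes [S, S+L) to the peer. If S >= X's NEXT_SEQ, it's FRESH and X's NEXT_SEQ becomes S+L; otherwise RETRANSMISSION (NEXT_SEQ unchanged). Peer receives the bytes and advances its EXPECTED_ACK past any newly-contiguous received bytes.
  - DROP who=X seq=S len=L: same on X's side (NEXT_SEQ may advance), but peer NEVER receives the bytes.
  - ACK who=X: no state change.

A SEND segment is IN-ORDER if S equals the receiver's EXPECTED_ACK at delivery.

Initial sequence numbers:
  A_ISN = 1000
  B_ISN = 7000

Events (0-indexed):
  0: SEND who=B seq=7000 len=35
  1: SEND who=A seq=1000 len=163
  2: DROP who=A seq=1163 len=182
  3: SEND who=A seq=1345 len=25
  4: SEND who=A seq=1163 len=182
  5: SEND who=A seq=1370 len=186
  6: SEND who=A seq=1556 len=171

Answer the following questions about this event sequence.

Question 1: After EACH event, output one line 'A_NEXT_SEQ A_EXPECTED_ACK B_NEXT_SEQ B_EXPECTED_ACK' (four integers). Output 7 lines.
1000 7035 7035 1000
1163 7035 7035 1163
1345 7035 7035 1163
1370 7035 7035 1163
1370 7035 7035 1370
1556 7035 7035 1556
1727 7035 7035 1727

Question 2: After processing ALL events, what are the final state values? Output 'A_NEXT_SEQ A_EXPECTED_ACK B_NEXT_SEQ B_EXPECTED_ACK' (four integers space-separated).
Answer: 1727 7035 7035 1727

Derivation:
After event 0: A_seq=1000 A_ack=7035 B_seq=7035 B_ack=1000
After event 1: A_seq=1163 A_ack=7035 B_seq=7035 B_ack=1163
After event 2: A_seq=1345 A_ack=7035 B_seq=7035 B_ack=1163
After event 3: A_seq=1370 A_ack=7035 B_seq=7035 B_ack=1163
After event 4: A_seq=1370 A_ack=7035 B_seq=7035 B_ack=1370
After event 5: A_seq=1556 A_ack=7035 B_seq=7035 B_ack=1556
After event 6: A_seq=1727 A_ack=7035 B_seq=7035 B_ack=1727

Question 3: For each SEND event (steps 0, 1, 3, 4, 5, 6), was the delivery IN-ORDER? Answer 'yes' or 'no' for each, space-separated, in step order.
Answer: yes yes no yes yes yes

Derivation:
Step 0: SEND seq=7000 -> in-order
Step 1: SEND seq=1000 -> in-order
Step 3: SEND seq=1345 -> out-of-order
Step 4: SEND seq=1163 -> in-order
Step 5: SEND seq=1370 -> in-order
Step 6: SEND seq=1556 -> in-order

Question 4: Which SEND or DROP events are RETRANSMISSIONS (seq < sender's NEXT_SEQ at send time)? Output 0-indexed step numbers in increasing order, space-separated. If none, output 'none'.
Answer: 4

Derivation:
Step 0: SEND seq=7000 -> fresh
Step 1: SEND seq=1000 -> fresh
Step 2: DROP seq=1163 -> fresh
Step 3: SEND seq=1345 -> fresh
Step 4: SEND seq=1163 -> retransmit
Step 5: SEND seq=1370 -> fresh
Step 6: SEND seq=1556 -> fresh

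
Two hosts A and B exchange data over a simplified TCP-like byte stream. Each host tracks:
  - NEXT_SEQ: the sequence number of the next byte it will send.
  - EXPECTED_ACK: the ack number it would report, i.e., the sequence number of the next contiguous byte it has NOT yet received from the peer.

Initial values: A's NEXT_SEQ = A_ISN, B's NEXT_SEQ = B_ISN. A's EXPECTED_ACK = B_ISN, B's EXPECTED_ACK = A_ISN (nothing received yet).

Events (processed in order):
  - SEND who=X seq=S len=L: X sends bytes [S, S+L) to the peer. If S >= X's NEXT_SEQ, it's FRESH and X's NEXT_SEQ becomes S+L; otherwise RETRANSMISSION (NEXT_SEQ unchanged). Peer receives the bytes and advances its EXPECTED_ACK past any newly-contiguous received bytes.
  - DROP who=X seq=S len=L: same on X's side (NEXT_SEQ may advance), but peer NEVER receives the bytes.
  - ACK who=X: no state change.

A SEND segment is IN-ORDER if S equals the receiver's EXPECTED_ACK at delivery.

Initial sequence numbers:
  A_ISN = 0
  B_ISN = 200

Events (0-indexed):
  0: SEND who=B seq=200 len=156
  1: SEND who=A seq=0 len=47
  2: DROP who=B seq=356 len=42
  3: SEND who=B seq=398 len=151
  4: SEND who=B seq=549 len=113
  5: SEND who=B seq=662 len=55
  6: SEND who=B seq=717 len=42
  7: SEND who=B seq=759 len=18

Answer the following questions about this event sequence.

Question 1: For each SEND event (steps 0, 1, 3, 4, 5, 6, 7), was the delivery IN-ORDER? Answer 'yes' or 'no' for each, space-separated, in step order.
Answer: yes yes no no no no no

Derivation:
Step 0: SEND seq=200 -> in-order
Step 1: SEND seq=0 -> in-order
Step 3: SEND seq=398 -> out-of-order
Step 4: SEND seq=549 -> out-of-order
Step 5: SEND seq=662 -> out-of-order
Step 6: SEND seq=717 -> out-of-order
Step 7: SEND seq=759 -> out-of-order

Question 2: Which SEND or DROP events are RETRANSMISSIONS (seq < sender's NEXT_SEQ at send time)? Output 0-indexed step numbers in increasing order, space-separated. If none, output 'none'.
Answer: none

Derivation:
Step 0: SEND seq=200 -> fresh
Step 1: SEND seq=0 -> fresh
Step 2: DROP seq=356 -> fresh
Step 3: SEND seq=398 -> fresh
Step 4: SEND seq=549 -> fresh
Step 5: SEND seq=662 -> fresh
Step 6: SEND seq=717 -> fresh
Step 7: SEND seq=759 -> fresh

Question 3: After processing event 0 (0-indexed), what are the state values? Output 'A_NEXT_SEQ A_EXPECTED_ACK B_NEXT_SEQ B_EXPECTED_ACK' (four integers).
After event 0: A_seq=0 A_ack=356 B_seq=356 B_ack=0

0 356 356 0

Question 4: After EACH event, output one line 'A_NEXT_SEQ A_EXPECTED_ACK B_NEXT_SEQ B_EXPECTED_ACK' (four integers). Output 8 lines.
0 356 356 0
47 356 356 47
47 356 398 47
47 356 549 47
47 356 662 47
47 356 717 47
47 356 759 47
47 356 777 47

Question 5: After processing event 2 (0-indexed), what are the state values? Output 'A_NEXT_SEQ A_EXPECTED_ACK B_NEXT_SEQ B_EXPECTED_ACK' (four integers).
After event 0: A_seq=0 A_ack=356 B_seq=356 B_ack=0
After event 1: A_seq=47 A_ack=356 B_seq=356 B_ack=47
After event 2: A_seq=47 A_ack=356 B_seq=398 B_ack=47

47 356 398 47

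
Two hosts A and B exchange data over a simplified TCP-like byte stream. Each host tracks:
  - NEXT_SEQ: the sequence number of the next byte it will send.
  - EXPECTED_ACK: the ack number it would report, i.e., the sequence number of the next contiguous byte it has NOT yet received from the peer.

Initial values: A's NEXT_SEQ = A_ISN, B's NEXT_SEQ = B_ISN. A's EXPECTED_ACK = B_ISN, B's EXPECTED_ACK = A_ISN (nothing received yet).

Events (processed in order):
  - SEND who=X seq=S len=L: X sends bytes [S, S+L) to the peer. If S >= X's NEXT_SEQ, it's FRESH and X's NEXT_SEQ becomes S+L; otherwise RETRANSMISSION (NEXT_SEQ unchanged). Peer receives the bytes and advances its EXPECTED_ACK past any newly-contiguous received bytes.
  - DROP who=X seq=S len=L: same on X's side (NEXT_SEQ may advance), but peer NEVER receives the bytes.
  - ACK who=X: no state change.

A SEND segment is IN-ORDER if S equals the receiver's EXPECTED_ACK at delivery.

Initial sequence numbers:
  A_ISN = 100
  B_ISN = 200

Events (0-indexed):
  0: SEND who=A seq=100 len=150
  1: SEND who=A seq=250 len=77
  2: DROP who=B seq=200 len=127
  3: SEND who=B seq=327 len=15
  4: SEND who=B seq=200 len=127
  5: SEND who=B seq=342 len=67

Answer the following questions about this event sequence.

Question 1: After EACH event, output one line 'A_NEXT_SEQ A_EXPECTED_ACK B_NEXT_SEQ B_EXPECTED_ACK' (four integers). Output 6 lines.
250 200 200 250
327 200 200 327
327 200 327 327
327 200 342 327
327 342 342 327
327 409 409 327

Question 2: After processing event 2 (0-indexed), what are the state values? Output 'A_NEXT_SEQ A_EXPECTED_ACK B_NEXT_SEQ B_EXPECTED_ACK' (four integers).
After event 0: A_seq=250 A_ack=200 B_seq=200 B_ack=250
After event 1: A_seq=327 A_ack=200 B_seq=200 B_ack=327
After event 2: A_seq=327 A_ack=200 B_seq=327 B_ack=327

327 200 327 327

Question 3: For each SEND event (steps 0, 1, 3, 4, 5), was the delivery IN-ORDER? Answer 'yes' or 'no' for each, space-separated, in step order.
Answer: yes yes no yes yes

Derivation:
Step 0: SEND seq=100 -> in-order
Step 1: SEND seq=250 -> in-order
Step 3: SEND seq=327 -> out-of-order
Step 4: SEND seq=200 -> in-order
Step 5: SEND seq=342 -> in-order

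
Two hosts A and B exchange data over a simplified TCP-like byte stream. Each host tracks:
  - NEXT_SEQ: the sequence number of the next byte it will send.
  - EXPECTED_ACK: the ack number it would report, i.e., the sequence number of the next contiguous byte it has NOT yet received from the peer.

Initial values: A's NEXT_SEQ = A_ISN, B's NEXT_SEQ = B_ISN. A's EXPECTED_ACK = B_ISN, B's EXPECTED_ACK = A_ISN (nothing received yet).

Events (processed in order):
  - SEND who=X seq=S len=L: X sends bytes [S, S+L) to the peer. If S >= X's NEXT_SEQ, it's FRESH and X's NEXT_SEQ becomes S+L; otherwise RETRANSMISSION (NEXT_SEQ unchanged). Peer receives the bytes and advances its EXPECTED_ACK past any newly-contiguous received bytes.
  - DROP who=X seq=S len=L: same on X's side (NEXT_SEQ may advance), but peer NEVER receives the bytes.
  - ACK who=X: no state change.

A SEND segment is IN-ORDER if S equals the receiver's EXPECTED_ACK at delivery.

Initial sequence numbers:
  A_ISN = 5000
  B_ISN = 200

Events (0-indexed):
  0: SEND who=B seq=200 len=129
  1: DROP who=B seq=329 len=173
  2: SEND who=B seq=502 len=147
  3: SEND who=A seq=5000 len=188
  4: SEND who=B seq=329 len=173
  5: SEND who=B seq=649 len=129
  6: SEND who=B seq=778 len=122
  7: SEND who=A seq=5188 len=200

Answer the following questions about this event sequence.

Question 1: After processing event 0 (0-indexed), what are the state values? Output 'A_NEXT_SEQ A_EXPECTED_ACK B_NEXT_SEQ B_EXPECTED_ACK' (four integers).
After event 0: A_seq=5000 A_ack=329 B_seq=329 B_ack=5000

5000 329 329 5000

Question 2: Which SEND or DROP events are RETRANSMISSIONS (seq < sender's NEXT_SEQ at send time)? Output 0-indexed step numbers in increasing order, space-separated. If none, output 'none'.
Step 0: SEND seq=200 -> fresh
Step 1: DROP seq=329 -> fresh
Step 2: SEND seq=502 -> fresh
Step 3: SEND seq=5000 -> fresh
Step 4: SEND seq=329 -> retransmit
Step 5: SEND seq=649 -> fresh
Step 6: SEND seq=778 -> fresh
Step 7: SEND seq=5188 -> fresh

Answer: 4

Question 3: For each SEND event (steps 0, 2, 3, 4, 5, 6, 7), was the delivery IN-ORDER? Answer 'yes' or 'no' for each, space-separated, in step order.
Step 0: SEND seq=200 -> in-order
Step 2: SEND seq=502 -> out-of-order
Step 3: SEND seq=5000 -> in-order
Step 4: SEND seq=329 -> in-order
Step 5: SEND seq=649 -> in-order
Step 6: SEND seq=778 -> in-order
Step 7: SEND seq=5188 -> in-order

Answer: yes no yes yes yes yes yes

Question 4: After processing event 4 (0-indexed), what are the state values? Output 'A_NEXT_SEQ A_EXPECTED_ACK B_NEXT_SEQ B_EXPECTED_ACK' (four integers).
After event 0: A_seq=5000 A_ack=329 B_seq=329 B_ack=5000
After event 1: A_seq=5000 A_ack=329 B_seq=502 B_ack=5000
After event 2: A_seq=5000 A_ack=329 B_seq=649 B_ack=5000
After event 3: A_seq=5188 A_ack=329 B_seq=649 B_ack=5188
After event 4: A_seq=5188 A_ack=649 B_seq=649 B_ack=5188

5188 649 649 5188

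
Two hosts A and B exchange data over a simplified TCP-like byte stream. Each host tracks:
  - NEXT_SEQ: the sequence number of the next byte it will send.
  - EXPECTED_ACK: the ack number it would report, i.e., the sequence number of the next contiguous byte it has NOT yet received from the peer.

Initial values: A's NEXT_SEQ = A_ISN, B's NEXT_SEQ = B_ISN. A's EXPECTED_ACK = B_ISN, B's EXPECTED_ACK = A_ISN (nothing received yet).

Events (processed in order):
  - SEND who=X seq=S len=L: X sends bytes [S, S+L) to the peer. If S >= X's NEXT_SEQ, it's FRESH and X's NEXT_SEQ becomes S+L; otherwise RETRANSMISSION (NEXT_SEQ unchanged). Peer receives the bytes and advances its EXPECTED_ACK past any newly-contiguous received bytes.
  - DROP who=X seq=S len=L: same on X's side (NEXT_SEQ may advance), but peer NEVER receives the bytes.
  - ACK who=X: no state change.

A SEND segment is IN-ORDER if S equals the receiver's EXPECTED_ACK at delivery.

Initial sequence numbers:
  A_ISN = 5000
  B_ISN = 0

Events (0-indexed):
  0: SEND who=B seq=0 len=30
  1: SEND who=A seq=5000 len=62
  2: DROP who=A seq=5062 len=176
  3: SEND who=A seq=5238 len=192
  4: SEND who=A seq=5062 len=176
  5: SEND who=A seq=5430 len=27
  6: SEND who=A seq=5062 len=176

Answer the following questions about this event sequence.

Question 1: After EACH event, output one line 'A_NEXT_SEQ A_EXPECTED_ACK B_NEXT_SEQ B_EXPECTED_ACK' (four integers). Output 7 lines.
5000 30 30 5000
5062 30 30 5062
5238 30 30 5062
5430 30 30 5062
5430 30 30 5430
5457 30 30 5457
5457 30 30 5457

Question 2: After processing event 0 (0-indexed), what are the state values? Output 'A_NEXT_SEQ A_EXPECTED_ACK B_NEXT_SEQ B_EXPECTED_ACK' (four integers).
After event 0: A_seq=5000 A_ack=30 B_seq=30 B_ack=5000

5000 30 30 5000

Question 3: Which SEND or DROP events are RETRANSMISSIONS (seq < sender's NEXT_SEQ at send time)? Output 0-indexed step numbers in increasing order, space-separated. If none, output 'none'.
Answer: 4 6

Derivation:
Step 0: SEND seq=0 -> fresh
Step 1: SEND seq=5000 -> fresh
Step 2: DROP seq=5062 -> fresh
Step 3: SEND seq=5238 -> fresh
Step 4: SEND seq=5062 -> retransmit
Step 5: SEND seq=5430 -> fresh
Step 6: SEND seq=5062 -> retransmit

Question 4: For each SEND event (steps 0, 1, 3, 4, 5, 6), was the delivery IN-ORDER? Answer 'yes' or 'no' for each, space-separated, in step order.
Step 0: SEND seq=0 -> in-order
Step 1: SEND seq=5000 -> in-order
Step 3: SEND seq=5238 -> out-of-order
Step 4: SEND seq=5062 -> in-order
Step 5: SEND seq=5430 -> in-order
Step 6: SEND seq=5062 -> out-of-order

Answer: yes yes no yes yes no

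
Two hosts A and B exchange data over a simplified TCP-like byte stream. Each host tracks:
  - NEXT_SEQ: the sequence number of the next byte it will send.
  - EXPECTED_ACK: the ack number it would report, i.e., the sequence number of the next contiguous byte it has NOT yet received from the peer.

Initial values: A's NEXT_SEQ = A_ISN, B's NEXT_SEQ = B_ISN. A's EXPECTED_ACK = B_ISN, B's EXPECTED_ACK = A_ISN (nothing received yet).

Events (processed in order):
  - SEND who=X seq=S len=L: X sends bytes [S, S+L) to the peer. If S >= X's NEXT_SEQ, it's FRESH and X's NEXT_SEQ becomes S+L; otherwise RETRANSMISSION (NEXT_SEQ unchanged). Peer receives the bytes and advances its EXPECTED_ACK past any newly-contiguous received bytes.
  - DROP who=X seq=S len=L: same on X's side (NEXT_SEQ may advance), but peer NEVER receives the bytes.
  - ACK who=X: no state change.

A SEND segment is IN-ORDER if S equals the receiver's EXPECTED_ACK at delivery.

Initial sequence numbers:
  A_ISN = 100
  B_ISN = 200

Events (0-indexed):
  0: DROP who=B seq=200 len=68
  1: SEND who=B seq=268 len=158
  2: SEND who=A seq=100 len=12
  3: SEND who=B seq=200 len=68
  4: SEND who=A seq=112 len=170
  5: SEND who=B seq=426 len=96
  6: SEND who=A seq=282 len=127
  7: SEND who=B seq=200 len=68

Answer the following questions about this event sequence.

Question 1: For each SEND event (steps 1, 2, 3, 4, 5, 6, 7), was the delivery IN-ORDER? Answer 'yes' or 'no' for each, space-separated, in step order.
Answer: no yes yes yes yes yes no

Derivation:
Step 1: SEND seq=268 -> out-of-order
Step 2: SEND seq=100 -> in-order
Step 3: SEND seq=200 -> in-order
Step 4: SEND seq=112 -> in-order
Step 5: SEND seq=426 -> in-order
Step 6: SEND seq=282 -> in-order
Step 7: SEND seq=200 -> out-of-order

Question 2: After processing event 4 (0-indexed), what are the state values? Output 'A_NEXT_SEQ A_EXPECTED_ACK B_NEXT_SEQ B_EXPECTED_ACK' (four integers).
After event 0: A_seq=100 A_ack=200 B_seq=268 B_ack=100
After event 1: A_seq=100 A_ack=200 B_seq=426 B_ack=100
After event 2: A_seq=112 A_ack=200 B_seq=426 B_ack=112
After event 3: A_seq=112 A_ack=426 B_seq=426 B_ack=112
After event 4: A_seq=282 A_ack=426 B_seq=426 B_ack=282

282 426 426 282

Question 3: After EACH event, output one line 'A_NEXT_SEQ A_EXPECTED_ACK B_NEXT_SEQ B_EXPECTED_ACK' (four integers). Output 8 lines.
100 200 268 100
100 200 426 100
112 200 426 112
112 426 426 112
282 426 426 282
282 522 522 282
409 522 522 409
409 522 522 409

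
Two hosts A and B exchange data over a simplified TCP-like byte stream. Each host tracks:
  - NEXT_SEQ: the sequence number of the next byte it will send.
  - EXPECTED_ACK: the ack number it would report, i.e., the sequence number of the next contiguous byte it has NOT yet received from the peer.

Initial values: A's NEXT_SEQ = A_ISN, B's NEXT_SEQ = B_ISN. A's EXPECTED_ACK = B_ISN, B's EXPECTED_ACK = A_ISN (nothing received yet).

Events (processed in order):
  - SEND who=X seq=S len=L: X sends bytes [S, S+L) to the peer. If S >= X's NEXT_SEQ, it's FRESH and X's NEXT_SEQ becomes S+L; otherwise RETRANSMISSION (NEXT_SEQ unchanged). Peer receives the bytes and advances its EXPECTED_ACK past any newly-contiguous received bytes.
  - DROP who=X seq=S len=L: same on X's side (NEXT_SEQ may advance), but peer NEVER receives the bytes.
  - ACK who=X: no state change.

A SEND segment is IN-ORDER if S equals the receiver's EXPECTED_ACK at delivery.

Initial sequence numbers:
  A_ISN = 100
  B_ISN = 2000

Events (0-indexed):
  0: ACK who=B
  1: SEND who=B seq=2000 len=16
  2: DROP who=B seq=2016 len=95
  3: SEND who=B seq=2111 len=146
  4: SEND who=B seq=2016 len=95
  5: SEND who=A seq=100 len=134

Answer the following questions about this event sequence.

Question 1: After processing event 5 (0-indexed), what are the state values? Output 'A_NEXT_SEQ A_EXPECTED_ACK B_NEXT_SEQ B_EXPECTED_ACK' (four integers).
After event 0: A_seq=100 A_ack=2000 B_seq=2000 B_ack=100
After event 1: A_seq=100 A_ack=2016 B_seq=2016 B_ack=100
After event 2: A_seq=100 A_ack=2016 B_seq=2111 B_ack=100
After event 3: A_seq=100 A_ack=2016 B_seq=2257 B_ack=100
After event 4: A_seq=100 A_ack=2257 B_seq=2257 B_ack=100
After event 5: A_seq=234 A_ack=2257 B_seq=2257 B_ack=234

234 2257 2257 234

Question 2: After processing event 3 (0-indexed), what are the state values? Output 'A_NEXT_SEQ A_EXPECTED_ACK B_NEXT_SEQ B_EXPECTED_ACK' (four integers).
After event 0: A_seq=100 A_ack=2000 B_seq=2000 B_ack=100
After event 1: A_seq=100 A_ack=2016 B_seq=2016 B_ack=100
After event 2: A_seq=100 A_ack=2016 B_seq=2111 B_ack=100
After event 3: A_seq=100 A_ack=2016 B_seq=2257 B_ack=100

100 2016 2257 100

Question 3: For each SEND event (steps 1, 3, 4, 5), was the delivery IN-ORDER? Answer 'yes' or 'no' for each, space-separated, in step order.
Answer: yes no yes yes

Derivation:
Step 1: SEND seq=2000 -> in-order
Step 3: SEND seq=2111 -> out-of-order
Step 4: SEND seq=2016 -> in-order
Step 5: SEND seq=100 -> in-order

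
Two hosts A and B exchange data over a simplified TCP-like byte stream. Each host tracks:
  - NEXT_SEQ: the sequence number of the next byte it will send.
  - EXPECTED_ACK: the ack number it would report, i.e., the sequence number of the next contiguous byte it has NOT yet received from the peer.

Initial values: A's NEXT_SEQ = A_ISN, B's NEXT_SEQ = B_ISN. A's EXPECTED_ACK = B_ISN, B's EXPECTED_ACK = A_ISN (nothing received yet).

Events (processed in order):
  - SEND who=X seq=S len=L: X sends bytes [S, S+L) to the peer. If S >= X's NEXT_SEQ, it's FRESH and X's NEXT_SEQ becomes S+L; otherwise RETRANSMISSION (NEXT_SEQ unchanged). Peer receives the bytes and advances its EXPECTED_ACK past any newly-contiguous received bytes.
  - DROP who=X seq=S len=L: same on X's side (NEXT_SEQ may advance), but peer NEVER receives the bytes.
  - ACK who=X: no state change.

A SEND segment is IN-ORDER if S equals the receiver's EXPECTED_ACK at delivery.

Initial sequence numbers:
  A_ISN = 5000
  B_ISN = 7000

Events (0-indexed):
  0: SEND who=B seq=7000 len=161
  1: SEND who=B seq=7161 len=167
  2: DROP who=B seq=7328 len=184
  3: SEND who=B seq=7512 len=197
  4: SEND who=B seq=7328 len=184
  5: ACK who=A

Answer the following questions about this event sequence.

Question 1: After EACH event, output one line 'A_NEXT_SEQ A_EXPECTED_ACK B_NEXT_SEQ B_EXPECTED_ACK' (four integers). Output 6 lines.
5000 7161 7161 5000
5000 7328 7328 5000
5000 7328 7512 5000
5000 7328 7709 5000
5000 7709 7709 5000
5000 7709 7709 5000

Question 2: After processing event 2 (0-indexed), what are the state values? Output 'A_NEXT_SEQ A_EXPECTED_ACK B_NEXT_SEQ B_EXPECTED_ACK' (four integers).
After event 0: A_seq=5000 A_ack=7161 B_seq=7161 B_ack=5000
After event 1: A_seq=5000 A_ack=7328 B_seq=7328 B_ack=5000
After event 2: A_seq=5000 A_ack=7328 B_seq=7512 B_ack=5000

5000 7328 7512 5000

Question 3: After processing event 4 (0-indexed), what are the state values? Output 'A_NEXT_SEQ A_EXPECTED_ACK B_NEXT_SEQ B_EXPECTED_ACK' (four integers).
After event 0: A_seq=5000 A_ack=7161 B_seq=7161 B_ack=5000
After event 1: A_seq=5000 A_ack=7328 B_seq=7328 B_ack=5000
After event 2: A_seq=5000 A_ack=7328 B_seq=7512 B_ack=5000
After event 3: A_seq=5000 A_ack=7328 B_seq=7709 B_ack=5000
After event 4: A_seq=5000 A_ack=7709 B_seq=7709 B_ack=5000

5000 7709 7709 5000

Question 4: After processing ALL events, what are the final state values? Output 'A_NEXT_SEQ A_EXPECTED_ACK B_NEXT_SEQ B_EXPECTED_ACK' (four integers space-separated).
Answer: 5000 7709 7709 5000

Derivation:
After event 0: A_seq=5000 A_ack=7161 B_seq=7161 B_ack=5000
After event 1: A_seq=5000 A_ack=7328 B_seq=7328 B_ack=5000
After event 2: A_seq=5000 A_ack=7328 B_seq=7512 B_ack=5000
After event 3: A_seq=5000 A_ack=7328 B_seq=7709 B_ack=5000
After event 4: A_seq=5000 A_ack=7709 B_seq=7709 B_ack=5000
After event 5: A_seq=5000 A_ack=7709 B_seq=7709 B_ack=5000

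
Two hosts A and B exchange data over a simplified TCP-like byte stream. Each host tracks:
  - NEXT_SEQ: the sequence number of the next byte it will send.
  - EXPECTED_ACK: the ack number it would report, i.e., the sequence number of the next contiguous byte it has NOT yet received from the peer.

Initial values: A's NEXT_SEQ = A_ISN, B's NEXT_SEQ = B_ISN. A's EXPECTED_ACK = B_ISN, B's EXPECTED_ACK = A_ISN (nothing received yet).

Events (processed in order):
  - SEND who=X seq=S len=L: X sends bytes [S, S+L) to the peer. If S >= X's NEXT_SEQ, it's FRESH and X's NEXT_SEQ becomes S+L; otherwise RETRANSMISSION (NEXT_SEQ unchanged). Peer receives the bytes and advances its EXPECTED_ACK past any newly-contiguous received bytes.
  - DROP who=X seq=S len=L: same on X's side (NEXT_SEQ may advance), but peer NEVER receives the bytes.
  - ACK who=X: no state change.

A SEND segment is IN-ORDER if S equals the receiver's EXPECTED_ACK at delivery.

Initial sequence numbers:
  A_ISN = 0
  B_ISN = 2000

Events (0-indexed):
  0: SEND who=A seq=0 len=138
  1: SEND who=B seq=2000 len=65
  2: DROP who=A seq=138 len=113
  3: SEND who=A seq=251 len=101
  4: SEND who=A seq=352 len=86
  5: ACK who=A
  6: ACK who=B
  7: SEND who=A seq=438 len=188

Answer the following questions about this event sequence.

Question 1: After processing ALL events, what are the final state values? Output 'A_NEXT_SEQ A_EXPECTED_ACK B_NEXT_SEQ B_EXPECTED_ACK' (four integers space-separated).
After event 0: A_seq=138 A_ack=2000 B_seq=2000 B_ack=138
After event 1: A_seq=138 A_ack=2065 B_seq=2065 B_ack=138
After event 2: A_seq=251 A_ack=2065 B_seq=2065 B_ack=138
After event 3: A_seq=352 A_ack=2065 B_seq=2065 B_ack=138
After event 4: A_seq=438 A_ack=2065 B_seq=2065 B_ack=138
After event 5: A_seq=438 A_ack=2065 B_seq=2065 B_ack=138
After event 6: A_seq=438 A_ack=2065 B_seq=2065 B_ack=138
After event 7: A_seq=626 A_ack=2065 B_seq=2065 B_ack=138

Answer: 626 2065 2065 138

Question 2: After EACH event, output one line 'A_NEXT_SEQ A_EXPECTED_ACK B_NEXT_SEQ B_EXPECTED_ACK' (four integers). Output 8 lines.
138 2000 2000 138
138 2065 2065 138
251 2065 2065 138
352 2065 2065 138
438 2065 2065 138
438 2065 2065 138
438 2065 2065 138
626 2065 2065 138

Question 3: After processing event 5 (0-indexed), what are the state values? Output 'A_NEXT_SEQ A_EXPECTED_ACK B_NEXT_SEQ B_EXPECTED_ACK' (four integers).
After event 0: A_seq=138 A_ack=2000 B_seq=2000 B_ack=138
After event 1: A_seq=138 A_ack=2065 B_seq=2065 B_ack=138
After event 2: A_seq=251 A_ack=2065 B_seq=2065 B_ack=138
After event 3: A_seq=352 A_ack=2065 B_seq=2065 B_ack=138
After event 4: A_seq=438 A_ack=2065 B_seq=2065 B_ack=138
After event 5: A_seq=438 A_ack=2065 B_seq=2065 B_ack=138

438 2065 2065 138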